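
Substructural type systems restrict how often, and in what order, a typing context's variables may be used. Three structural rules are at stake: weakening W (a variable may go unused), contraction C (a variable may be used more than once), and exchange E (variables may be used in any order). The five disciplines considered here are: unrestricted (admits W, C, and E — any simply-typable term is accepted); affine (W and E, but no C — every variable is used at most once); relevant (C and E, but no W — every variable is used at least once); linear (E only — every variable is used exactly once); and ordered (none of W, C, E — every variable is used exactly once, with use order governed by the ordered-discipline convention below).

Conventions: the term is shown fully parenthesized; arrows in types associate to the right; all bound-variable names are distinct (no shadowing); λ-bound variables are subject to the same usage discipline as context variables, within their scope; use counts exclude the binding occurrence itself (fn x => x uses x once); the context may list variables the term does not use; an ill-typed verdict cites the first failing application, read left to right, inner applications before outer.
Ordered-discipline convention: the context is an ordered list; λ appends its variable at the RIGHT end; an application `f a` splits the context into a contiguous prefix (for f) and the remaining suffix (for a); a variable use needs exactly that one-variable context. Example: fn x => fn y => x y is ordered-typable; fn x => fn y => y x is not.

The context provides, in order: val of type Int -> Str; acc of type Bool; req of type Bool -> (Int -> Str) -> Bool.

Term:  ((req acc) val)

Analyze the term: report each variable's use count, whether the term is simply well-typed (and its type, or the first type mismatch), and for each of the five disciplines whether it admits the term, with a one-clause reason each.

variable uses: val=1; acc=1; req=1
uses in reading order: req, acc, val
typing: the term checks, with type Bool
ordered: ✗, no ordered split (uses run req, acc, val)
linear: ✓, val, acc, req: one use apiece
affine: ✓, at most one use each (val, acc, req)
relevant: ✓, at least one use each (val, acc, req)
unrestricted: ✓, typability at Bool is all that's needed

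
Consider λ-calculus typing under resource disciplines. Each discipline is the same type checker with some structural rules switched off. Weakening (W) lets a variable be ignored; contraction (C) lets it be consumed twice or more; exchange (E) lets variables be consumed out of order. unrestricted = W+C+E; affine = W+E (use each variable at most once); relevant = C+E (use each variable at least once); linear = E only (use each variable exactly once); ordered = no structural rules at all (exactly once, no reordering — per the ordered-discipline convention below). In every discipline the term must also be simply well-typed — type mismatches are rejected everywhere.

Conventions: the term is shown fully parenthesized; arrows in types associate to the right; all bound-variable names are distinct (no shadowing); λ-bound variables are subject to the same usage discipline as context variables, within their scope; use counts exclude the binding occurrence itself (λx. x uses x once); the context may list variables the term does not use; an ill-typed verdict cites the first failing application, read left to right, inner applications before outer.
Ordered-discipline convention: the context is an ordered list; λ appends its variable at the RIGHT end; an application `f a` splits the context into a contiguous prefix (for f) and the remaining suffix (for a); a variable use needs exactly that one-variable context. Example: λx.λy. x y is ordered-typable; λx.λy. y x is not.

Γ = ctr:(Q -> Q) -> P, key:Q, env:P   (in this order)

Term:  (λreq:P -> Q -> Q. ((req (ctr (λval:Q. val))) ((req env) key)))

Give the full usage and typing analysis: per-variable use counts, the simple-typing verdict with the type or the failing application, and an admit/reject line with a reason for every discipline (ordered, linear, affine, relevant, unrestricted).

usage: ctr ×1, key ×1, env ×1, req (bound) ×2, val (bound) ×1
left-to-right use order: req, ctr, val, req, env, key
typing: ✓ — (P -> Q -> Q) -> Q
ordered ✗ (uses contraction: req ×2)
linear ✗ (uses contraction: req ×2)
affine ✗ (uses contraction: req ×2)
relevant ✓ (at least one use each (ctr, key, env, req, val))
unrestricted ✓ (simply typable at (P -> Q -> Q) -> Q; W, C, E all held)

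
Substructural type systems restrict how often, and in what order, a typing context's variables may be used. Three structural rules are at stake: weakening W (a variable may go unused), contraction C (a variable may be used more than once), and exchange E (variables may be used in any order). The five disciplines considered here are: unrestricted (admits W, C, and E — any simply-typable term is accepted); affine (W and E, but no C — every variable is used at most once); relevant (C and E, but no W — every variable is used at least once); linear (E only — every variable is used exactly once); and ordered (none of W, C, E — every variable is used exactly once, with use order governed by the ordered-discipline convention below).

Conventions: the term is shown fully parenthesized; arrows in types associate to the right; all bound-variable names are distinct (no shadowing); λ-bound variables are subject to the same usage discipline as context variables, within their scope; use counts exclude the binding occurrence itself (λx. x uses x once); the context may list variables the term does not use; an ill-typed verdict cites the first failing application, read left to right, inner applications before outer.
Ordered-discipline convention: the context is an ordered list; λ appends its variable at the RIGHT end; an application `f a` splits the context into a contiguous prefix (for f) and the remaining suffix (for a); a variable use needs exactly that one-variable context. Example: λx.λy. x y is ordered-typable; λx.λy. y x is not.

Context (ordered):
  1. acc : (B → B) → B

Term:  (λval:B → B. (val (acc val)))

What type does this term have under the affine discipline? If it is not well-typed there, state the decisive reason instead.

not well-typed under affine — repeated use of val ×2
counts: acc: 1; val (bound): 2
use order (left to right): val, acc, val
typing: well-typed at (B → B) → B
across the five disciplines: ordered ✗, linear ✗, affine ✗, relevant ✓, unrestricted ✓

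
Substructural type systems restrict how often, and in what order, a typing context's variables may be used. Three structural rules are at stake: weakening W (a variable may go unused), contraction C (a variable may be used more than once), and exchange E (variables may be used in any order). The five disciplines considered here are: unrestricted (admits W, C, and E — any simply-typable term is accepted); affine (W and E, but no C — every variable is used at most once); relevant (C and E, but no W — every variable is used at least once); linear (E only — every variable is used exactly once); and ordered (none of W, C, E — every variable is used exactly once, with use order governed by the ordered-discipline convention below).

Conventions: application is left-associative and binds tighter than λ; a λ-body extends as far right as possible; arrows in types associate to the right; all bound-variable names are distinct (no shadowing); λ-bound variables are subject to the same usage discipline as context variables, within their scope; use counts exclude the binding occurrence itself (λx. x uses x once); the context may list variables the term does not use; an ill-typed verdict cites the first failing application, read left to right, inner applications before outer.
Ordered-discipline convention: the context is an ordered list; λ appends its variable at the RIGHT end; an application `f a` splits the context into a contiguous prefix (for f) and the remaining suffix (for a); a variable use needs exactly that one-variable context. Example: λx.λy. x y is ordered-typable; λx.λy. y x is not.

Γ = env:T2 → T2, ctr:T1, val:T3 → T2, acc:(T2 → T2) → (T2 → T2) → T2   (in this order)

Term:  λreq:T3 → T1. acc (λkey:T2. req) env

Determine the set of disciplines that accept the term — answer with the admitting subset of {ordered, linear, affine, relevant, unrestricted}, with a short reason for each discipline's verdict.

accepted by: none
variable uses: env: 1×, ctr: 0×, val: 0×, acc: 1×, req (λ-bound): 1×, key (λ-bound): 0×
order of uses: acc, req, env
typing: ill-typed: argument of type T2 → T3 → T1 where T2 → T2 is required
ordered ✗ (not simply typable)
linear ✗ (fails simple typing)
affine ✗ (a type mismatch blocks all five)
relevant ✗ (the type mismatch rejects it)
unrestricted ✗ (not simply typable)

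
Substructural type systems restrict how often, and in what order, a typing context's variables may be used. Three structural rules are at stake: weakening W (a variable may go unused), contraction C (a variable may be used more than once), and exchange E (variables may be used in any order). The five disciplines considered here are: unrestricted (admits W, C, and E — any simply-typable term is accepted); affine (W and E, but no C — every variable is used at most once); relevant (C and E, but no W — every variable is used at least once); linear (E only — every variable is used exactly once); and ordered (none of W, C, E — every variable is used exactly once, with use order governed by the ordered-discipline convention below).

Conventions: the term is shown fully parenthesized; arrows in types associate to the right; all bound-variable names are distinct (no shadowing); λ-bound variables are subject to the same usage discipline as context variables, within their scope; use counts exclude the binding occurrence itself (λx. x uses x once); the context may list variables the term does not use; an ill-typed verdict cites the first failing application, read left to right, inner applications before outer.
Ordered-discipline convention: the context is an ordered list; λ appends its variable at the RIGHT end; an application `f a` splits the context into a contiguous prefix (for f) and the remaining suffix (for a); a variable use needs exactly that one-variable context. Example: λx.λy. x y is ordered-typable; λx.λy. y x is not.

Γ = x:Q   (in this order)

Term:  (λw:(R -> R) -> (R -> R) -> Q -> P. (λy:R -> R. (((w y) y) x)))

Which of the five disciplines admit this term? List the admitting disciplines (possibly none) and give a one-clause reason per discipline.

admitted by: relevant, unrestricted
usage: x ×1, w [bound] ×1, y [bound] ×2
order of uses: w, y, y, x
typing: ✓ — ((R -> R) -> (R -> R) -> Q -> P) -> (R -> R) -> P
ordered ✗ (y ×2 used more than once (contraction))
linear ✗ (y ×2 used more than once (contraction))
affine ✗ (y ×2 used more than once (contraction))
relevant ✓ (none of x, w, y goes unused)
unrestricted ✓ (typability at ((R -> R) -> (R -> R) -> Q -> P) -> (R -> R) -> P is all that's needed)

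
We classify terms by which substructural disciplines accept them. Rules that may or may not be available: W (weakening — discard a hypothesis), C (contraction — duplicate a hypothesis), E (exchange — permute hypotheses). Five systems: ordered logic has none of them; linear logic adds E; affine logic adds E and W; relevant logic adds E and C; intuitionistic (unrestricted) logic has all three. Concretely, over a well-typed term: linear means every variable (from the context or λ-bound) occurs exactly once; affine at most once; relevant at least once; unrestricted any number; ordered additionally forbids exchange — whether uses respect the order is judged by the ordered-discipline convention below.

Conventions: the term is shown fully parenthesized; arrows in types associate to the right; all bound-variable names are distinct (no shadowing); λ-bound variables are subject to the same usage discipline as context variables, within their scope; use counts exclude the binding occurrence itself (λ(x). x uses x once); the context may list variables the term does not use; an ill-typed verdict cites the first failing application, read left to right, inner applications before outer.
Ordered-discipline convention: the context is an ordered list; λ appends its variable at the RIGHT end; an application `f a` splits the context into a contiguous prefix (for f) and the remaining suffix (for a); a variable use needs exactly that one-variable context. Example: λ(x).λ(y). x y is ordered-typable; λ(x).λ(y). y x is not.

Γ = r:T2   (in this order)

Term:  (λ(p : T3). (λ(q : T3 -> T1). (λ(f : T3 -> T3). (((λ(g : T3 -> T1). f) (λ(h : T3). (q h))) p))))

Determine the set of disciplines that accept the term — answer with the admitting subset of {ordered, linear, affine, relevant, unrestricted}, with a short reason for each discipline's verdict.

admitted in: affine, unrestricted
use counts: r: 0; p [bound]: 1; q [bound]: 1; f [bound]: 1; g [bound]: 0; h [bound]: 1
left-to-right use order: f, q, h, p
typing: ✓ — T3 -> (T3 -> T1) -> (T3 -> T3) -> T3
ordered: ✗, r, g never used (weakening)
linear: ✗, r, g never used (weakening)
affine: ✓, none of r, p, q, f, g, h used more than once
relevant: ✗, r, g never used (weakening)
unrestricted: ✓, simply typable at T3 -> (T3 -> T1) -> (T3 -> T3) -> T3; W, C, E all held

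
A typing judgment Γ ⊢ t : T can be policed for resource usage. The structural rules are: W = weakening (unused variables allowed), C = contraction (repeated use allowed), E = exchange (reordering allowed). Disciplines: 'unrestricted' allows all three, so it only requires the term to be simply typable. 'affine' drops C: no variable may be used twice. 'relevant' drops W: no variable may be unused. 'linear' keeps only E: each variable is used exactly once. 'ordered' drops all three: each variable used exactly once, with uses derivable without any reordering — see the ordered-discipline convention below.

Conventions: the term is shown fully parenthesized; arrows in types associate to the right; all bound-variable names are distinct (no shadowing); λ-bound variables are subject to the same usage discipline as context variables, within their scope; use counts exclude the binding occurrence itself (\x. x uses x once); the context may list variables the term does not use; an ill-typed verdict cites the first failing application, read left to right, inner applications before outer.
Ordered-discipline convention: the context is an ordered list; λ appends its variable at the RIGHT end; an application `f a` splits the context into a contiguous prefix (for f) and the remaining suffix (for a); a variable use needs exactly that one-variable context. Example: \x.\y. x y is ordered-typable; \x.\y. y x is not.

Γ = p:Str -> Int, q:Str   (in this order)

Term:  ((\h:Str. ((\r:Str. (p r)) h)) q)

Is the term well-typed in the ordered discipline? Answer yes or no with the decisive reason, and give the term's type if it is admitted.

yes — one use each (p, q, h, r); ordered split holds; term : Int
counts: p: 1, q: 1, h (bound): 1, r (bound): 1
order of uses: p, r, h, q
typing: well-typed at Int
per-discipline verdicts: ordered ✓, linear ✓, affine ✓, relevant ✓, unrestricted ✓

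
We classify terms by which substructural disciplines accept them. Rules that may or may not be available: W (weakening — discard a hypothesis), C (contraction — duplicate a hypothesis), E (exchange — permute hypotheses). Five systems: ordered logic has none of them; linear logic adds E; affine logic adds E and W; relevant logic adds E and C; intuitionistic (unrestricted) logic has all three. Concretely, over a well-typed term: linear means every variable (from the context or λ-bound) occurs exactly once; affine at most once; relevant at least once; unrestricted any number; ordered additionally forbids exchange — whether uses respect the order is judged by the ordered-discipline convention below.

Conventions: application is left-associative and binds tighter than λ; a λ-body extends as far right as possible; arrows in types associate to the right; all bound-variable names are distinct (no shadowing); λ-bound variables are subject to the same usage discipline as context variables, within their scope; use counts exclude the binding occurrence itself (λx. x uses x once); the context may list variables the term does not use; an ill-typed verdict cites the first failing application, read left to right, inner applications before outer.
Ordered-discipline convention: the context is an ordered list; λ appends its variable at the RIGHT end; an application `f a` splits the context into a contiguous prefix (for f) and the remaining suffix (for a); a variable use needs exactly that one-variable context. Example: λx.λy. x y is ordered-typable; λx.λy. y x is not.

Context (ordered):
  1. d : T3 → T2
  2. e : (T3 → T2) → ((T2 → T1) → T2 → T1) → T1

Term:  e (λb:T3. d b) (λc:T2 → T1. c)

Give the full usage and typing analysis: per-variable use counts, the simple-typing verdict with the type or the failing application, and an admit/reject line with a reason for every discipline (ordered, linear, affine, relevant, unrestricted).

counts: d ×1, e ×1, b (λ-bound) ×1, c (λ-bound) ×1
left-to-right use order: e, d, b, c
typing: ✓ — T1
ordered ✗ (use order e, d, b, c needs exchange)
linear ✓ (d, e, b, c: one use apiece)
affine ✓ (no duplicate uses among d, e, b, c)
relevant ✓ (d, e, b, c: all used, weakening unneeded)
unrestricted ✓ (simply typable at T1; W, C, E all held)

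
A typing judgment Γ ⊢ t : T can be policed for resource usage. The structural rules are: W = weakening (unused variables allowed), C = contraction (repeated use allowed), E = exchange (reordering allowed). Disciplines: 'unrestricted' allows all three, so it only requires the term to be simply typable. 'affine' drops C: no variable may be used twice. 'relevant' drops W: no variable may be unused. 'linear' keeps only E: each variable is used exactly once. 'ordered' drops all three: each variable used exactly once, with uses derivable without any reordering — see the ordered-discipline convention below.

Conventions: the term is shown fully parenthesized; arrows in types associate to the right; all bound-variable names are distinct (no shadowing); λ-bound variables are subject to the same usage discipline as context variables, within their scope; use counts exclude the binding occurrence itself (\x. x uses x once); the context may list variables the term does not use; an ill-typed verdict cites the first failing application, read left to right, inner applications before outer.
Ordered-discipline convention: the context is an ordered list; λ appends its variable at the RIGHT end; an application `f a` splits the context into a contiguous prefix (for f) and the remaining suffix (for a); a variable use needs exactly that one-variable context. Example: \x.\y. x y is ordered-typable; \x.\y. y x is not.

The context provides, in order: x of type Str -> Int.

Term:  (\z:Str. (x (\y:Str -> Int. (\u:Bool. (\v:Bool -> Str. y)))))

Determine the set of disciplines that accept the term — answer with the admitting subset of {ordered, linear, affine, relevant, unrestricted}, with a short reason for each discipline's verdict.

admitted in: none
variable uses: x=1; z (bound)=0; y (bound)=1; u (bound)=0; v (bound)=0
uses in reading order: x, y
typing: ill-typed: an application expects Str but receives (Str -> Int) -> Bool -> (Bool -> Str) -> Str -> Int
ordered: ✗, fails simple typing
linear: ✗, a type mismatch blocks all five
affine: ✗, the type mismatch rejects it
relevant: ✗, not simply typable
unrestricted: ✗, fails simple typing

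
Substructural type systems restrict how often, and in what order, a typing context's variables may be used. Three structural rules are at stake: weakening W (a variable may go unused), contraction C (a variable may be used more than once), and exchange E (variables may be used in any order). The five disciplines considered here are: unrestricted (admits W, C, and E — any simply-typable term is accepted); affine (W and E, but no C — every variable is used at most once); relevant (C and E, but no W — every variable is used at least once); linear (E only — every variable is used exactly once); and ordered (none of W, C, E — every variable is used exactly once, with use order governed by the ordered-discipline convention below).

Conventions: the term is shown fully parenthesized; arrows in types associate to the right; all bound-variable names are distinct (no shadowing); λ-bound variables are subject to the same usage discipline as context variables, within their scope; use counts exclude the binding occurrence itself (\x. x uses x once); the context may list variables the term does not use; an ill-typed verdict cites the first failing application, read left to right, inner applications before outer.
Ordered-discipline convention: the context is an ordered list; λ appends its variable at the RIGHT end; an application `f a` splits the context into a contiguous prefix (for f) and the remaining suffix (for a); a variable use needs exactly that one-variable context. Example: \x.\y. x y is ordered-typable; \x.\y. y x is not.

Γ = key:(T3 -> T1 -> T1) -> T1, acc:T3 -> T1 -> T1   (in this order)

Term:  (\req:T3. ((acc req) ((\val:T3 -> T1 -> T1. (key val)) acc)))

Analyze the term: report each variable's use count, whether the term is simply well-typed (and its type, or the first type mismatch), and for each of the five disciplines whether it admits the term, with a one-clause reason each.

use counts: key: 1; acc: 2; req (λ-bound): 1; val (λ-bound): 1
use order (left to right): acc, req, key, val, acc
typing: well-typed at T3 -> T1
ordered ✗ (repeated use of acc ×2)
linear ✗ (repeated use of acc ×2)
affine ✗ (repeated use of acc ×2)
relevant ✓ (at least one use each (key, acc, req, val))
unrestricted ✓ (well-typed at T3 -> T1; no restrictions here)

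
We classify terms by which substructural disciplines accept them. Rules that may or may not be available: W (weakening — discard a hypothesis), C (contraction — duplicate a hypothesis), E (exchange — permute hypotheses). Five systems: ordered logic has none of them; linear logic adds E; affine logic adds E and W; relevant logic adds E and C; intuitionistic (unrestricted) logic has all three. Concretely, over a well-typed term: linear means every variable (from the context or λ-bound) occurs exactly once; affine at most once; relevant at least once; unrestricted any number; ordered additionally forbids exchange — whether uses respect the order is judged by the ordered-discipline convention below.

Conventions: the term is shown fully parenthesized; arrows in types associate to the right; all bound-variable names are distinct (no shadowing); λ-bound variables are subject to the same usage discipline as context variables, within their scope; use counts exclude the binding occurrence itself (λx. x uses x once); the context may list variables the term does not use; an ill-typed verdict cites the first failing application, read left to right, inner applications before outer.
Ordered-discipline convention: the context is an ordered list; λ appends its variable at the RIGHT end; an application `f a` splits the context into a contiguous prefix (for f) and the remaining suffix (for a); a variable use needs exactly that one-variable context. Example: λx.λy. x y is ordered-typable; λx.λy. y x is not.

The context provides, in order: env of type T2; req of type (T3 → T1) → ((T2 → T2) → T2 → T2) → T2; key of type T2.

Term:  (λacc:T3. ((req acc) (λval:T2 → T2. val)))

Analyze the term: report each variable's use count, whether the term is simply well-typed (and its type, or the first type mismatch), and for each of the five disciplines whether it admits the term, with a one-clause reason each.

usage: env ×0; req ×1; key ×0; acc [bound] ×1; val [bound] ×1
order of uses: req, acc, val
typing: ill-typed: an argument T3 mismatches the expected T3 → T1
ordered ✗ (not simply typable)
linear ✗ (fails simple typing)
affine ✗ (a type mismatch blocks all five)
relevant ✗ (the type mismatch rejects it)
unrestricted ✗ (not simply typable)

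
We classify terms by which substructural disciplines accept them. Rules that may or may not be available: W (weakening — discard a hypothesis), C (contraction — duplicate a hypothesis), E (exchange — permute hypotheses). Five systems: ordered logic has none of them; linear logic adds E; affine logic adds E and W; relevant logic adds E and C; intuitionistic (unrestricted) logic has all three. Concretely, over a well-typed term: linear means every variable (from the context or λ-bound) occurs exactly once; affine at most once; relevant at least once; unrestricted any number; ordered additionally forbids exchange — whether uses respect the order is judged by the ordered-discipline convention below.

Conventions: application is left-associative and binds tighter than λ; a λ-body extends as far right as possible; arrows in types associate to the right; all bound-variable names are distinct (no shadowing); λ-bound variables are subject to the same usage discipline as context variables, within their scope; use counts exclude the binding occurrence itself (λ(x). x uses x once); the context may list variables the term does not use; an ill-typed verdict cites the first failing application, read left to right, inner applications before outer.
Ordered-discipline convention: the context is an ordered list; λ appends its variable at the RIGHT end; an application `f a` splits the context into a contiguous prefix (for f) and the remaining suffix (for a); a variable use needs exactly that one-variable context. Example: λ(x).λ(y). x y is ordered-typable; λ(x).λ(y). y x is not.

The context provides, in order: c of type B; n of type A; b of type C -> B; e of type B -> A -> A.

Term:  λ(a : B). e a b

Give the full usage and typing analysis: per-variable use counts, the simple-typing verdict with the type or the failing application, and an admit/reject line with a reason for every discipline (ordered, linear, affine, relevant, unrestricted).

variable uses: c: 0×; n: 0×; b: 1×; e: 1×; a [bound]: 1×
left-to-right use order: e, a, b
typing: ill-typed: an argument C -> B mismatches the expected A
ordered: ✗, the type mismatch rejects it
linear: ✗, not simply typable
affine: ✗, fails simple typing
relevant: ✗, a type mismatch blocks all five
unrestricted: ✗, the type mismatch rejects it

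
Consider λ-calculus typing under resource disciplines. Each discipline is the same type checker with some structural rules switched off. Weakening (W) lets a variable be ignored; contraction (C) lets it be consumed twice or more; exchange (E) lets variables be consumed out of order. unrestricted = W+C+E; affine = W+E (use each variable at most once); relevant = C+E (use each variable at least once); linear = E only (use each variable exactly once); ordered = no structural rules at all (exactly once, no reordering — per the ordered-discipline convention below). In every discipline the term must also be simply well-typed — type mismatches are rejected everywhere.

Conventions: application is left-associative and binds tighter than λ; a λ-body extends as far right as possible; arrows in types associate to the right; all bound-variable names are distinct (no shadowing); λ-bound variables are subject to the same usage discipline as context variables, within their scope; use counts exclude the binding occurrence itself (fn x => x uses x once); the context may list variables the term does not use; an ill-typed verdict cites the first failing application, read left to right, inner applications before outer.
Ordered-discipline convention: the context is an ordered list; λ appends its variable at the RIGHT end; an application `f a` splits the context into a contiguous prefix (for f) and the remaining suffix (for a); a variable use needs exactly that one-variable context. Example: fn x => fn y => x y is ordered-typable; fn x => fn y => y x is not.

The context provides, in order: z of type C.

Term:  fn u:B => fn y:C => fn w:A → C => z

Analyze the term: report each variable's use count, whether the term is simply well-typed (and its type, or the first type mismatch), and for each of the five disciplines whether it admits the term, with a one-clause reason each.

usage: z: 1; u (bound): 0; y (bound): 0; w (bound): 0
uses in reading order: z
typing: ✓ — B → C → (A → C) → C
ordered ✗ (needs weakening: u, y, w unused)
linear ✗ (needs weakening: u, y, w unused)
affine ✓ (none of z, u, y, w used more than once)
relevant ✗ (needs weakening: u, y, w unused)
unrestricted ✓ (simply typable at B → C → (A → C) → C; W, C, E all held)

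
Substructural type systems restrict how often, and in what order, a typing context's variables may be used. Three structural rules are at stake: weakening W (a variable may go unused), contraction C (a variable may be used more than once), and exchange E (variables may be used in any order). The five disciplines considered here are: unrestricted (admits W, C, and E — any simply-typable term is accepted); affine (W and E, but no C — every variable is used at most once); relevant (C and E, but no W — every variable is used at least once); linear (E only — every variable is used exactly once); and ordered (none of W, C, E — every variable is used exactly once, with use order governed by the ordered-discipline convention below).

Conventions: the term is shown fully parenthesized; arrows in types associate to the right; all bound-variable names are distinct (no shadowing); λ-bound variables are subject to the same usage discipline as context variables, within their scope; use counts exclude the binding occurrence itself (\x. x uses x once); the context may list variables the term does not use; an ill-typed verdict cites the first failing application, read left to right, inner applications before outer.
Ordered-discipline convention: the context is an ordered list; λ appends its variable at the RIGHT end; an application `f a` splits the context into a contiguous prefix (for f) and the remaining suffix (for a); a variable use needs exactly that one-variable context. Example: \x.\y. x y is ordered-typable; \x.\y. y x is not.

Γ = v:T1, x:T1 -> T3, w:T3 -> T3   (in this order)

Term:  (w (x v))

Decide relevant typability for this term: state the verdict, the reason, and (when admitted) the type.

yes — every one of v, x, w appears; term : T3
counts: v=1; x=1; w=1
order of uses: w, x, v
typing: well-typed at T3
per-discipline verdicts: ordered ✗, linear ✓, affine ✓, relevant ✓, unrestricted ✓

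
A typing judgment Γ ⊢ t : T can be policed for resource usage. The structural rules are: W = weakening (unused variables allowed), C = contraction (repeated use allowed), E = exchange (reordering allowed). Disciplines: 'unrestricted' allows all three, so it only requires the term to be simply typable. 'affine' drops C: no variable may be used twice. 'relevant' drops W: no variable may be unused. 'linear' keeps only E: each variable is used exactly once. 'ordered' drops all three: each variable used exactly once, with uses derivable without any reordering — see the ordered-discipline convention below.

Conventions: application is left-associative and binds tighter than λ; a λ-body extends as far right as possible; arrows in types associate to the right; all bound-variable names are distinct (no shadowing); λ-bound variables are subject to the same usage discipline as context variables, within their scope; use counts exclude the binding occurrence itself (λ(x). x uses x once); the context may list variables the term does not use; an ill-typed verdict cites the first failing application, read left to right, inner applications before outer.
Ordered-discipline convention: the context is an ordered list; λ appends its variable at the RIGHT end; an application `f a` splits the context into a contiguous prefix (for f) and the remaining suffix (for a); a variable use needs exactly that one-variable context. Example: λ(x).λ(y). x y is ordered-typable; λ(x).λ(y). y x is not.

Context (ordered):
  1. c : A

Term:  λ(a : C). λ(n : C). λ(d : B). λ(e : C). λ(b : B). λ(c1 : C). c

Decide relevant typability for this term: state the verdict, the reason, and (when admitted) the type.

no — unused: a, n, d, e, b, c1 — weakening required
use counts: c: 1×, a (bound): 0×, n (bound): 0×, d (bound): 0×, e (bound): 0×, b (bound): 0×, c1 (bound): 0×
order of uses: c
typing: ✓ — C -> C -> B -> C -> B -> C -> A
all disciplines: ordered ✗; linear ✗; affine ✓; relevant ✗; unrestricted ✓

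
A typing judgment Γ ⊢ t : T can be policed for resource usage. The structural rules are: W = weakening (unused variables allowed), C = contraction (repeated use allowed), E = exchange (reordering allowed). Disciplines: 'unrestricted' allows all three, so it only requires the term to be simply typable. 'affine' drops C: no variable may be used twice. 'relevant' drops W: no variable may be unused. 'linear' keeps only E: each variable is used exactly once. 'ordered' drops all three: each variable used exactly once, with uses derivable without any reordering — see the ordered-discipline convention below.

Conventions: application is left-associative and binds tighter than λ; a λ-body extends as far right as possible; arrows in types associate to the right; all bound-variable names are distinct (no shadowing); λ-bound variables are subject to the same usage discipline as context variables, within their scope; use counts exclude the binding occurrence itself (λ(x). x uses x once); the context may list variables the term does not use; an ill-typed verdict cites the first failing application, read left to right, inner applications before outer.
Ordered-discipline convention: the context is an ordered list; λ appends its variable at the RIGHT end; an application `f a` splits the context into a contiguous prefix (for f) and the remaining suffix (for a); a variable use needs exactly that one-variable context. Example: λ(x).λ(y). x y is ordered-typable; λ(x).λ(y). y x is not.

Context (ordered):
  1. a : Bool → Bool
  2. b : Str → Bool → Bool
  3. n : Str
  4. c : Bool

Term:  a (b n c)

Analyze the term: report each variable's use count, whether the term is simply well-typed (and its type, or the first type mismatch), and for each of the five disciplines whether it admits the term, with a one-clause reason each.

use counts: a: 1×, b: 1×, n: 1×, c: 1×
uses in reading order: a, b, n, c
typing: the term checks, with type Bool
ordered ✓ (a, b, n, c: once each, no exchange needed)
linear ✓ (single use per variable (a, b, n, c))
affine ✓ (none of a, b, n, c used more than once)
relevant ✓ (at least one use each (a, b, n, c))
unrestricted ✓ (typability at Bool is all that's needed)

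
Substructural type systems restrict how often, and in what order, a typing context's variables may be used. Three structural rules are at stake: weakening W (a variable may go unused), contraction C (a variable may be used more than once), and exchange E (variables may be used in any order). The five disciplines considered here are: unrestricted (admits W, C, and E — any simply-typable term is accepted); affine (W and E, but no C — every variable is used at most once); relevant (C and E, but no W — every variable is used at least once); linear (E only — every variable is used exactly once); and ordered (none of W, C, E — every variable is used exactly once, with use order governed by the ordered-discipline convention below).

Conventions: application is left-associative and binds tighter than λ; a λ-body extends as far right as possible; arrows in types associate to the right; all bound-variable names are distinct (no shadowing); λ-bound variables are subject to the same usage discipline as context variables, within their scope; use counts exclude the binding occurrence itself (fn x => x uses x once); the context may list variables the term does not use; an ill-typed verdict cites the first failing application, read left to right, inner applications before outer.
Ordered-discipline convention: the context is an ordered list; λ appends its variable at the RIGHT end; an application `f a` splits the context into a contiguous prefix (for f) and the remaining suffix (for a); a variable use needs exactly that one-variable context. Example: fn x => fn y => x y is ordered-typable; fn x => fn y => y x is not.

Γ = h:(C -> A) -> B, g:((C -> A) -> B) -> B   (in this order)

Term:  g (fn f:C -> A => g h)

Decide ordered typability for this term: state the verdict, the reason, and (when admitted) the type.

no — uses contraction: g ×2; unused: f — weakening required
counts: h: 1×, g: 2×, f (λ-bound): 0×
uses in reading order: g, g, h
typing: well-typed at B
summary: ordered ✗ | linear ✗ | affine ✗ | relevant ✗ | unrestricted ✓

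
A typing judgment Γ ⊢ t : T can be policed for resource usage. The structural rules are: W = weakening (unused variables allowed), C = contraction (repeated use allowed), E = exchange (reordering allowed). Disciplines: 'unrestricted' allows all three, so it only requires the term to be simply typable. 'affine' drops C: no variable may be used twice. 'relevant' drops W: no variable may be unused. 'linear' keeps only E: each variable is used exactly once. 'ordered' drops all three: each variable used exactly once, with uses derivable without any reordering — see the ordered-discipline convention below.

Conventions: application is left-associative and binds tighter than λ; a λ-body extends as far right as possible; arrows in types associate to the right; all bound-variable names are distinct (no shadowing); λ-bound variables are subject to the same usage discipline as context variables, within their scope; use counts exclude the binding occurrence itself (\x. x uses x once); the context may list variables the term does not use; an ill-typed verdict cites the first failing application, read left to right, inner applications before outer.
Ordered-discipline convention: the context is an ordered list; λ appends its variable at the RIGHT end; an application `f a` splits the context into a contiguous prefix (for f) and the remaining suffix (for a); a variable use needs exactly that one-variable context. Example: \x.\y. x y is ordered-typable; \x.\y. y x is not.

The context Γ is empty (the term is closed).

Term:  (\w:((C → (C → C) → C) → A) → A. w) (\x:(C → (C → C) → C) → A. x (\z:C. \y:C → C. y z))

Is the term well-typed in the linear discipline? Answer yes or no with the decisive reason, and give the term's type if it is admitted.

yes — exactly-once usage across w, x, z, y; term : ((C → (C → C) → C) → A) → A
use counts: w [bound]: 1; x [bound]: 1; z [bound]: 1; y [bound]: 1
use order (left to right): w, x, y, z
typing: well-typed at ((C → (C → C) → C) → A) → A
all disciplines: ordered ✗ | linear ✓ | affine ✓ | relevant ✓ | unrestricted ✓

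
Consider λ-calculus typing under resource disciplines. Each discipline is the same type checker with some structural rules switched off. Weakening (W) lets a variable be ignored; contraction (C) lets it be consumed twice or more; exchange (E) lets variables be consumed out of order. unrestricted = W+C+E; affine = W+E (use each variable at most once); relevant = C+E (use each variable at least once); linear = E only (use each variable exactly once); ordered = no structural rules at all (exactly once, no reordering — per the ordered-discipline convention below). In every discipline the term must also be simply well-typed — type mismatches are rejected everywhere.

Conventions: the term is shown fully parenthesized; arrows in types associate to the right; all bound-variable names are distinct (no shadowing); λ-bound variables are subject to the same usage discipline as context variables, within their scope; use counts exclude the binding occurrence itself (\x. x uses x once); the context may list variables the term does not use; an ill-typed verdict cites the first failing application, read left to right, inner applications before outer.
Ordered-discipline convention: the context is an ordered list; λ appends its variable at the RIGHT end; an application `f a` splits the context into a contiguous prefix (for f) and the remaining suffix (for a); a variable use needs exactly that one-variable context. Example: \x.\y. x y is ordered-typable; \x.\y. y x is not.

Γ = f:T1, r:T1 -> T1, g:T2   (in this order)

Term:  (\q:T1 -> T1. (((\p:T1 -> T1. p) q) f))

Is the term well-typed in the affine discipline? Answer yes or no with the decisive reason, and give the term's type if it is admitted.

yes — none of f, r, g, q, p used more than once; term : (T1 -> T1) -> T1
counts: f ×1, r ×0, g ×0, q [bound] ×1, p [bound] ×1
uses in reading order: p, q, f
typing: well-typed at (T1 -> T1) -> T1
summary: ordered ✗ | linear ✗ | affine ✓ | relevant ✗ | unrestricted ✓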